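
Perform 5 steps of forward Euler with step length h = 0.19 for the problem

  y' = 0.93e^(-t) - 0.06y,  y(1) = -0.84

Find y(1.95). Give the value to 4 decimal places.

-0.5690

Euler: y_{n+1} = y_n + h·f(t_n, y_n).
t=1.000000, y=-0.840000: f=0.392528 → y ← -0.840000 + 0.19·0.392528 = -0.765420
t=1.190000, y=-0.765420: f=0.328851 → y ← -0.765420 + 0.19·0.328851 = -0.702938
t=1.380000, y=-0.702938: f=0.276144 → y ← -0.702938 + 0.19·0.276144 = -0.650471
t=1.570000, y=-0.650471: f=0.232510 → y ← -0.650471 + 0.19·0.232510 = -0.606294
t=1.760000, y=-0.606294: f=0.196379 → y ← -0.606294 + 0.19·0.196379 = -0.568982
y(1.95) ≈ -0.5690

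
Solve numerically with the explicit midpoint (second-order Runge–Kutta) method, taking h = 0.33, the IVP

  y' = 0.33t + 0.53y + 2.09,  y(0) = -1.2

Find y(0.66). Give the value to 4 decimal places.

Midpoint: k1 = f(t_n, y_n); k2 = f(t_n + h/2, y_n + (h/2)·k1); y_{n+1} = y_n + h·k2.
t=0.000000, y=-1.200000:
  k1 = f(0.000000, -1.200000) = 1.454000
  k2 = f(0.165000, -0.960090) = 1.635602
  y ← -1.200000 + 0.33·1.635602 = -0.660251
t=0.330000, y=-0.660251:
  k1 = f(0.330000, -0.660251) = 1.848967
  k2 = f(0.495000, -0.355172) = 2.065109
  y ← -0.660251 + 0.33·2.065109 = 0.021235
y(0.66) ≈ 0.0212

0.0212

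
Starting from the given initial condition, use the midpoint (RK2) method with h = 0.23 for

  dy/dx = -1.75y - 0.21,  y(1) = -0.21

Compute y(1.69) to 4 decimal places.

Midpoint: k1 = f(x_n, y_n); k2 = f(x_n + h/2, y_n + (h/2)·k1); y_{n+1} = y_n + h·k2.
x=1.000000, y=-0.210000:
  k1 = f(1.000000, -0.210000) = 0.157500
  k2 = f(1.115000, -0.191887) = 0.125803
  y ← -0.210000 + 0.23·0.125803 = -0.181065
x=1.230000, y=-0.181065:
  k1 = f(1.230000, -0.181065) = 0.106864
  k2 = f(1.345000, -0.168776) = 0.085358
  y ← -0.181065 + 0.23·0.085358 = -0.161433
x=1.460000, y=-0.161433:
  k1 = f(1.460000, -0.161433) = 0.072508
  k2 = f(1.575000, -0.153095) = 0.057916
  y ← -0.161433 + 0.23·0.057916 = -0.148112
y(1.69) ≈ -0.1481

-0.1481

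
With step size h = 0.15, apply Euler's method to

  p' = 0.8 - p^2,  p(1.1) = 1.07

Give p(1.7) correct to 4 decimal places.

0.9402

Euler: p_{n+1} = p_n + h·f(x_n, p_n).
x=1.100000, p=1.070000: f=-0.344900 → p ← 1.070000 + 0.15·(-0.344900) = 1.018265
x=1.250000, p=1.018265: f=-0.236864 → p ← 1.018265 + 0.15·(-0.236864) = 0.982735
x=1.400000, p=0.982735: f=-0.165769 → p ← 0.982735 + 0.15·(-0.165769) = 0.957870
x=1.550000, p=0.957870: f=-0.117515 → p ← 0.957870 + 0.15·(-0.117515) = 0.940243
p(1.7) ≈ 0.9402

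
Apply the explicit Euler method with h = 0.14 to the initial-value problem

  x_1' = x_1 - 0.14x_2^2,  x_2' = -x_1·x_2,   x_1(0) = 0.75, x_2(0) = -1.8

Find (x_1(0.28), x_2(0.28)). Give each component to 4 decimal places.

Euler on (x_1,x_2): x_1_{n+1} = x_1_n + h·x_1', x_2_{n+1} = x_2_n + h·x_2'.
0.000000: (0.750000, -1.800000); f=(0.296400, 1.350000) → (0.791496, -1.611000)
0.140000: (0.791496, -1.611000); f=(0.428151, 1.275100) → (0.851437, -1.432486)
(x_1(0.28), x_2(0.28)) ≈ (0.8514, -1.4325)

0.8514, -1.4325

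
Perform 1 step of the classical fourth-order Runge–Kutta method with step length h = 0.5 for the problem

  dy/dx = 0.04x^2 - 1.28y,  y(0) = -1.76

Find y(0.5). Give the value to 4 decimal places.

RK4: k1 = f(x_n, y_n); k2 = f(x_n + h/2, y_n + (h/2)·k1); k3 = f(x_n + h/2, y_n + (h/2)·k2); k4 = f(x_n + h, y_n + h·k3); y_{n+1} = y_n + (h/6)·(k1 + 2k2 + 2k3 + k4).
x=0.000000, y=-1.760000:
  k1 = f(0.000000, -1.760000) = 2.252800
  k2 = f(0.250000, -1.196800) = 1.534404
  k3 = f(0.250000, -1.376399) = 1.764291
  k4 = f(0.500000, -0.877855) = 1.133654
  y ← -1.760000 + (0.5/6)·(k1 + 2k2 + 2k3 + k4) = -0.928013
y(0.5) ≈ -0.9280

-0.9280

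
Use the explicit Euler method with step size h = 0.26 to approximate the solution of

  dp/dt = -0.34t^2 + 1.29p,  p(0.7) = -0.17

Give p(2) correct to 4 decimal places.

Euler: p_{n+1} = p_n + h·f(t_n, p_n).
t=0.700000, p=-0.170000: f=-0.385900 → p ← -0.170000 + 0.26·(-0.385900) = -0.270334
t=0.960000, p=-0.270334: f=-0.662075 → p ← -0.270334 + 0.26·(-0.662075) = -0.442473
t=1.220000, p=-0.442473: f=-1.076847 → p ← -0.442473 + 0.26·(-1.076847) = -0.722454
t=1.480000, p=-0.722454: f=-1.676701 → p ← -0.722454 + 0.26·(-1.676701) = -1.158396
t=1.740000, p=-1.158396: f=-2.523715 → p ← -1.158396 + 0.26·(-2.523715) = -1.814562
p(2) ≈ -1.8146

-1.8146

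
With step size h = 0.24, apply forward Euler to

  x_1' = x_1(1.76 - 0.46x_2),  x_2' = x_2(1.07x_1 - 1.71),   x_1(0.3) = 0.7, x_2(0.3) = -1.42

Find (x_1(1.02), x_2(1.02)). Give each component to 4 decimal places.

2.6058, -0.9806

Euler on (x_1,x_2): x_1_{n+1} = x_1_n + h·x_1', x_2_{n+1} = x_2_n + h·x_2'.
0.300000: (0.700000, -1.420000); f=(1.689240, 1.364620) → (1.105418, -1.092491)
0.540000: (1.105418, -1.092491); f=(2.501058, 0.575965) → (1.705672, -0.954260)
0.780000: (1.705672, -0.954260); f=(3.750703, -0.109805) → (2.605840, -0.980613)
(x_1(1.02), x_2(1.02)) ≈ (2.6058, -0.9806)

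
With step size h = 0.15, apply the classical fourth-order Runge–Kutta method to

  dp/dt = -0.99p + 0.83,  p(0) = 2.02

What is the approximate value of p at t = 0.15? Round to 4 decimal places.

RK4: k1 = f(t_n, p_n); k2 = f(t_n + h/2, p_n + (h/2)·k1); k3 = f(t_n + h/2, p_n + (h/2)·k2); k4 = f(t_n + h, p_n + h·k3); p_{n+1} = p_n + (h/6)·(k1 + 2k2 + 2k3 + k4).
t=0.000000, p=2.020000:
  k1 = f(0.000000, 2.020000) = -1.169800
  k2 = f(0.075000, 1.932265) = -1.082942
  k3 = f(0.075000, 1.938779) = -1.089392
  k4 = f(0.150000, 1.856591) = -1.008025
  p ← 2.020000 + (0.15/6)·(k1 + 2k2 + 2k3 + k4) = 1.856938
p(0.15) ≈ 1.8569

1.8569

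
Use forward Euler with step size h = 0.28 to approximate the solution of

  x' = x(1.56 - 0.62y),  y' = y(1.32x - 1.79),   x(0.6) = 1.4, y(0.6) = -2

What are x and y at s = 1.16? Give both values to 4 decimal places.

4.4698, -2.8900

Euler on (x,y): x_{n+1} = x_n + h·x', y_{n+1} = y_n + h·y'.
0.600000: (1.400000, -2.000000); f=(3.920000, -0.116000) → (2.497600, -2.032480)
0.880000: (2.497600, -2.032480); f=(7.043576, -3.062606) → (4.469801, -2.890010)
(x(1.16), y(1.16)) ≈ (4.4698, -2.8900)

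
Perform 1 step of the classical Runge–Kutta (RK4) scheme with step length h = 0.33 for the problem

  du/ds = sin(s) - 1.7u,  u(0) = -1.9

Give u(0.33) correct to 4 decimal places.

RK4: k1 = f(s_n, u_n); k2 = f(s_n + h/2, u_n + (h/2)·k1); k3 = f(s_n + h/2, u_n + (h/2)·k2); k4 = f(s_n + h, u_n + h·k3); u_{n+1} = u_n + (h/6)·(k1 + 2k2 + 2k3 + k4).
s=0.000000, u=-1.900000:
  k1 = f(0.000000, -1.900000) = 3.230000
  k2 = f(0.165000, -1.367050) = 2.488237
  k3 = f(0.165000, -1.489441) = 2.696302
  k4 = f(0.330000, -1.010220) = 2.041418
  u ← -1.900000 + (0.33/6)·(k1 + 2k2 + 2k3 + k4) = -1.039773
u(0.33) ≈ -1.0398

-1.0398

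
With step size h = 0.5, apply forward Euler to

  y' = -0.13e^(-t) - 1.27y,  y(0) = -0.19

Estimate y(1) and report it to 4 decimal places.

Euler: y_{n+1} = y_n + h·f(t_n, y_n).
t=0.000000, y=-0.190000: f=0.111300 → y ← -0.190000 + 0.5·0.111300 = -0.134350
t=0.500000, y=-0.134350: f=0.091776 → y ← -0.134350 + 0.5·0.091776 = -0.088462
y(1) ≈ -0.0885

-0.0885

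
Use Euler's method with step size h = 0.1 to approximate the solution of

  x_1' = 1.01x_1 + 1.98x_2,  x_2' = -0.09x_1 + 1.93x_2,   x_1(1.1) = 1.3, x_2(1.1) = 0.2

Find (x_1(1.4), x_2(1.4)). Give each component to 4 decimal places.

1.8835, 0.2922

Euler on (x_1,x_2): x_1_{n+1} = x_1_n + h·x_1', x_2_{n+1} = x_2_n + h·x_2'.
1.100000: (1.300000, 0.200000); f=(1.709000, 0.269000) → (1.470900, 0.226900)
1.200000: (1.470900, 0.226900); f=(1.934871, 0.305536) → (1.664387, 0.257454)
1.300000: (1.664387, 0.257454); f=(2.190789, 0.347091) → (1.883466, 0.292163)
(x_1(1.4), x_2(1.4)) ≈ (1.8835, 0.2922)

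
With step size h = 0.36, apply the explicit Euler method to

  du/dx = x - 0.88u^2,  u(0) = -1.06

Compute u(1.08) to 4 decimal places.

-2.8320

Euler: u_{n+1} = u_n + h·f(x_n, u_n).
x=0.000000, u=-1.060000: f=-0.988768 → u ← -1.060000 + 0.36·(-0.988768) = -1.415956
x=0.360000, u=-1.415956: f=-1.404341 → u ← -1.415956 + 0.36·(-1.404341) = -1.921519
x=0.720000, u=-1.921519: f=-2.529168 → u ← -1.921519 + 0.36·(-2.529168) = -2.832020
u(1.08) ≈ -2.8320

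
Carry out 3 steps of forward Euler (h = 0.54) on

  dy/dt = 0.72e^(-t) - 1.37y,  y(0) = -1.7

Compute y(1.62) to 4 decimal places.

Euler: y_{n+1} = y_n + h·f(t_n, y_n).
t=0.000000, y=-1.700000: f=3.049000 → y ← -1.700000 + 0.54·3.049000 = -0.053540
t=0.540000, y=-0.053540: f=0.492929 → y ← -0.053540 + 0.54·0.492929 = 0.212641
t=1.080000, y=0.212641: f=-0.046810 → y ← 0.212641 + 0.54·(-0.046810) = 0.187364
y(1.62) ≈ 0.1874

0.1874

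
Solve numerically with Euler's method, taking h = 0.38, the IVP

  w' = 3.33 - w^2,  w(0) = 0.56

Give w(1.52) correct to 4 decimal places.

Euler: w_{n+1} = w_n + h·f(x_n, w_n).
x=0.000000, w=0.560000: f=3.016400 → w ← 0.560000 + 0.38·3.016400 = 1.706232
x=0.380000, w=1.706232: f=0.418772 → w ← 1.706232 + 0.38·0.418772 = 1.865365
x=0.760000, w=1.865365: f=-0.149588 → w ← 1.865365 + 0.38·(-0.149588) = 1.808522
x=1.140000, w=1.808522: f=0.059249 → w ← 1.808522 + 0.38·0.059249 = 1.831036
w(1.52) ≈ 1.8310

1.8310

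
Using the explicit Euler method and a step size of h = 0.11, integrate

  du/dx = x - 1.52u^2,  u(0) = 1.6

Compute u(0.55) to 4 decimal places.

0.7032

Euler: u_{n+1} = u_n + h·f(x_n, u_n).
x=0.000000, u=1.600000: f=-3.891200 → u ← 1.600000 + 0.11·(-3.891200) = 1.171968
x=0.110000, u=1.171968: f=-1.977734 → u ← 1.171968 + 0.11·(-1.977734) = 0.954417
x=0.220000, u=0.954417: f=-1.164587 → u ← 0.954417 + 0.11·(-1.164587) = 0.826313
x=0.330000, u=0.826313: f=-0.707845 → u ← 0.826313 + 0.11·(-0.707845) = 0.748450
x=0.440000, u=0.748450: f=-0.411469 → u ← 0.748450 + 0.11·(-0.411469) = 0.703188
u(0.55) ≈ 0.7032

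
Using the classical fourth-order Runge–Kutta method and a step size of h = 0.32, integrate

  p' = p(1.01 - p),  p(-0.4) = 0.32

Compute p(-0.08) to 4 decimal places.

RK4: k1 = f(x_n, p_n); k2 = f(x_n + h/2, p_n + (h/2)·k1); k3 = f(x_n + h/2, p_n + (h/2)·k2); k4 = f(x_n + h, p_n + h·k3); p_{n+1} = p_n + (h/6)·(k1 + 2k2 + 2k3 + k4).
x=-0.400000, p=0.320000:
  k1 = f(-0.400000, 0.320000) = 0.220800
  k2 = f(-0.240000, 0.355328) = 0.232623
  k3 = f(-0.240000, 0.357220) = 0.233186
  k4 = f(-0.080000, 0.394620) = 0.242841
  p ← 0.320000 + (0.32/6)·(k1 + 2k2 + 2k3 + k4) = 0.394414
p(-0.08) ≈ 0.3944

0.3944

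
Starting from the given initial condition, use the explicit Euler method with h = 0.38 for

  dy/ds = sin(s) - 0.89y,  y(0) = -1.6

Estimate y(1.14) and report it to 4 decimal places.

-0.1087

Euler: y_{n+1} = y_n + h·f(s_n, y_n).
s=0.000000, y=-1.600000: f=1.424000 → y ← -1.600000 + 0.38·1.424000 = -1.058880
s=0.380000, y=-1.058880: f=1.313324 → y ← -1.058880 + 0.38·1.313324 = -0.559817
s=0.760000, y=-0.559817: f=1.187159 → y ← -0.559817 + 0.38·1.187159 = -0.108697
y(1.14) ≈ -0.1087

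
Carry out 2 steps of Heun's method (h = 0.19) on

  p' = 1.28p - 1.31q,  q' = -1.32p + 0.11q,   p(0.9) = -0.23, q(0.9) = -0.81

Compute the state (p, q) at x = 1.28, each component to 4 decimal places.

0.1283, -0.8079

Heun on (p,q): k1 = f(x_n, state_n); k2 = f(x_n + h, state_n + h·k1); state_{n+1} = state_n + (h/2)·(k1 + k2).
0.900000: (-0.230000, -0.810000)
  k1 = (0.766700, 0.214500)
  predictor → (-0.084327, -0.769245)
  k2 = (0.899772, 0.026695)
  → (-0.071685, -0.787087)
1.090000: (-0.071685, -0.787087)
  k1 = (0.939326, 0.008045)
  predictor → (0.106787, -0.785558)
  k2 = (1.165768, -0.227370)
  → (0.128299, -0.807922)
(p(1.28), q(1.28)) ≈ (0.1283, -0.8079)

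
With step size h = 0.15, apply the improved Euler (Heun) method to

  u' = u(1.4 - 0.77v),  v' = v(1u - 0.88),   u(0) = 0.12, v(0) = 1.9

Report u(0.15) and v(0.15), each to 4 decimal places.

Heun on (u,v): k1 = f(t_n, state_n); k2 = f(t_n + h, state_n + h·k1); state_{n+1} = state_n + (h/2)·(k1 + k2).
0.000000: (0.120000, 1.900000)
  k1 = (-0.007560, -1.444000)
  predictor → (0.118866, 1.683400)
  k2 = (0.012336, -1.281293)
  → (0.120358, 1.695603)
(u(0.15), v(0.15)) ≈ (0.1204, 1.6956)

0.1204, 1.6956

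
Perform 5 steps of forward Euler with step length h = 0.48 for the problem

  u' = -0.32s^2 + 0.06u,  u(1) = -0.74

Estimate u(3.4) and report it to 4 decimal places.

Euler: u_{n+1} = u_n + h·f(s_n, u_n).
s=1.000000, u=-0.740000: f=-0.364400 → u ← -0.740000 + 0.48·(-0.364400) = -0.914912
s=1.480000, u=-0.914912: f=-0.755823 → u ← -0.914912 + 0.48·(-0.755823) = -1.277707
s=1.960000, u=-1.277707: f=-1.305974 → u ← -1.277707 + 0.48·(-1.305974) = -1.904575
s=2.440000, u=-1.904575: f=-2.019426 → u ← -1.904575 + 0.48·(-2.019426) = -2.873899
s=2.920000, u=-2.873899: f=-2.900882 → u ← -2.873899 + 0.48·(-2.900882) = -4.266323
u(3.4) ≈ -4.2663

-4.2663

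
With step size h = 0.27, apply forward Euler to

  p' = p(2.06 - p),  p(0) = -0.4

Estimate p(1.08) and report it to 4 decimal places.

Euler: p_{n+1} = p_n + h·f(t_n, p_n).
t=0.000000, p=-0.400000: f=-0.984000 → p ← -0.400000 + 0.27·(-0.984000) = -0.665680
t=0.270000, p=-0.665680: f=-1.814431 → p ← -0.665680 + 0.27·(-1.814431) = -1.155576
t=0.540000, p=-1.155576: f=-3.715844 → p ← -1.155576 + 0.27·(-3.715844) = -2.158854
t=0.810000, p=-2.158854: f=-9.107890 → p ← -2.158854 + 0.27·(-9.107890) = -4.617984
p(1.08) ≈ -4.6180

-4.6180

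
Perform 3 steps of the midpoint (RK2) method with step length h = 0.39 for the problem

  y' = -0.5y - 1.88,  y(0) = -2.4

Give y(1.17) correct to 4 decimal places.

Midpoint: k1 = f(s_n, y_n); k2 = f(s_n + h/2, y_n + (h/2)·k1); y_{n+1} = y_n + h·k2.
s=0.000000, y=-2.400000:
  k1 = f(0.000000, -2.400000) = -0.680000
  k2 = f(0.195000, -2.532600) = -0.613700
  y ← -2.400000 + 0.39·(-0.613700) = -2.639343
s=0.390000, y=-2.639343:
  k1 = f(0.390000, -2.639343) = -0.560329
  k2 = f(0.585000, -2.748607) = -0.505696
  y ← -2.639343 + 0.39·(-0.505696) = -2.836565
s=0.780000, y=-2.836565:
  k1 = f(0.780000, -2.836565) = -0.461718
  k2 = f(0.975000, -2.926600) = -0.416700
  y ← -2.836565 + 0.39·(-0.416700) = -2.999078
y(1.17) ≈ -2.9991

-2.9991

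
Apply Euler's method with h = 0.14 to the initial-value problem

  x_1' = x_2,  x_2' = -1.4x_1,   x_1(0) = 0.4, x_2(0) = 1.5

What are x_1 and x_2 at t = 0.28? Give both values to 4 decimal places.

0.8090, 1.3020

Euler on (x_1,x_2): x_1_{n+1} = x_1_n + h·x_1', x_2_{n+1} = x_2_n + h·x_2'.
0.000000: (0.400000, 1.500000); f=(1.500000, -0.560000) → (0.610000, 1.421600)
0.140000: (0.610000, 1.421600); f=(1.421600, -0.854000) → (0.809024, 1.302040)
(x_1(0.28), x_2(0.28)) ≈ (0.8090, 1.3020)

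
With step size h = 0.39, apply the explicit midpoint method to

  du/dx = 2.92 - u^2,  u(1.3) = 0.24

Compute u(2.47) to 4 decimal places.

Midpoint: k1 = f(x_n, u_n); k2 = f(x_n + h/2, u_n + (h/2)·k1); u_{n+1} = u_n + h·k2.
x=1.300000, u=0.240000:
  k1 = f(1.300000, 0.240000) = 2.862400
  k2 = f(1.495000, 0.798168) = 2.282928
  u ← 0.240000 + 0.39·2.282928 = 1.130342
x=1.690000, u=1.130342:
  k1 = f(1.690000, 1.130342) = 1.642327
  k2 = f(1.885000, 1.450596) = 0.815772
  u ← 1.130342 + 0.39·0.815772 = 1.448493
x=2.080000, u=1.448493:
  k1 = f(2.080000, 1.448493) = 0.821868
  k2 = f(2.275000, 1.608757) = 0.331900
  u ← 1.448493 + 0.39·0.331900 = 1.577934
u(2.47) ≈ 1.5779

1.5779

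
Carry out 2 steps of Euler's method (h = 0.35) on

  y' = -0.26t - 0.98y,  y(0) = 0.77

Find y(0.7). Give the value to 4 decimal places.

Euler: y_{n+1} = y_n + h·f(t_n, y_n).
t=0.000000, y=0.770000: f=-0.754600 → y ← 0.770000 + 0.35·(-0.754600) = 0.505890
t=0.350000, y=0.505890: f=-0.586772 → y ← 0.505890 + 0.35·(-0.586772) = 0.300520
y(0.7) ≈ 0.3005

0.3005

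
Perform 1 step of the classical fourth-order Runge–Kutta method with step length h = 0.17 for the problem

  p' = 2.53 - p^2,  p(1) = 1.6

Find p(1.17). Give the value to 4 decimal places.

1.5961

RK4: k1 = f(x_n, p_n); k2 = f(x_n + h/2, p_n + (h/2)·k1); k3 = f(x_n + h/2, p_n + (h/2)·k2); k4 = f(x_n + h, p_n + h·k3); p_{n+1} = p_n + (h/6)·(k1 + 2k2 + 2k3 + k4).
x=1.000000, p=1.600000:
  k1 = f(1.000000, 1.600000) = -0.030000
  k2 = f(1.085000, 1.597450) = -0.021847
  k3 = f(1.085000, 1.598143) = -0.024061
  k4 = f(1.170000, 1.595910) = -0.016927
  p ← 1.600000 + (0.17/6)·(k1 + 2k2 + 2k3 + k4) = 1.596069
p(1.17) ≈ 1.5961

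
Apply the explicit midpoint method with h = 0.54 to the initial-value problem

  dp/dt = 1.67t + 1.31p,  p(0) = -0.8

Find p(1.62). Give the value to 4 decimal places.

Midpoint: k1 = f(t_n, p_n); k2 = f(t_n + h/2, p_n + (h/2)·k1); p_{n+1} = p_n + h·k2.
t=0.000000, p=-0.800000:
  k1 = f(0.000000, -0.800000) = -1.048000
  k2 = f(0.270000, -1.082960) = -0.967778
  p ← -0.800000 + 0.54·(-0.967778) = -1.322600
t=0.540000, p=-1.322600:
  k1 = f(0.540000, -1.322600) = -0.830806
  k2 = f(0.810000, -1.546917) = -0.673762
  p ← -1.322600 + 0.54·(-0.673762) = -1.686431
t=1.080000, p=-1.686431:
  k1 = f(1.080000, -1.686431) = -0.405625
  k2 = f(1.350000, -1.795950) = -0.098195
  p ← -1.686431 + 0.54·(-0.098195) = -1.739456
p(1.62) ≈ -1.7395

-1.7395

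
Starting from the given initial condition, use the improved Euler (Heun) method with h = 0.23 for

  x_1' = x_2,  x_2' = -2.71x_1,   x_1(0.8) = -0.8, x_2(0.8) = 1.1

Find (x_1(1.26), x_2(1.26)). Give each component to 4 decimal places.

Heun on (x_1,x_2): k1 = f(s_n, state_n); k2 = f(s_n + h, state_n + h·k1); state_{n+1} = state_n + (h/2)·(k1 + k2).
0.800000: (-0.800000, 1.100000)
  k1 = (1.100000, 2.168000)
  predictor → (-0.547000, 1.598640)
  k2 = (1.598640, 1.482370)
  → (-0.489656, 1.519793)
1.030000: (-0.489656, 1.519793)
  k1 = (1.519793, 1.326969)
  predictor → (-0.140104, 1.824995)
  k2 = (1.824995, 0.379682)
  → (-0.105006, 1.716057)
(x_1(1.26), x_2(1.26)) ≈ (-0.1050, 1.7161)

-0.1050, 1.7161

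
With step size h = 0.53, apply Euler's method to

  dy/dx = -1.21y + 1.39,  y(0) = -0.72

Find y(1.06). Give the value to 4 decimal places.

0.9083

Euler: y_{n+1} = y_n + h·f(x_n, y_n).
x=0.000000, y=-0.720000: f=2.261200 → y ← -0.720000 + 0.53·2.261200 = 0.478436
x=0.530000, y=0.478436: f=0.811092 → y ← 0.478436 + 0.53·0.811092 = 0.908315
y(1.06) ≈ 0.9083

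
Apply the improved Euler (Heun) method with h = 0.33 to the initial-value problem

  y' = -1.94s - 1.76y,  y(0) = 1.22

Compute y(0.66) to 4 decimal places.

0.1040

Heun: k1 = f(s_n, y_n); k2 = f(s_n + h, y_n + h·k1); y_{n+1} = y_n + (h/2)·(k1 + k2).
s=0.000000, y=1.220000:
  k1 = f(0.000000, 1.220000) = -2.147200
  k2 = f(0.330000, 0.511424) = -1.540306
  y ← 1.220000 + (0.33/2)·(-2.147200 + (-1.540306)) = 0.611561
s=0.330000, y=0.611561:
  k1 = f(0.330000, 0.611561) = -1.716548
  k2 = f(0.660000, 0.045101) = -1.359777
  y ← 0.611561 + (0.33/2)·(-1.716548 + (-1.359777)) = 0.103968
y(0.66) ≈ 0.1040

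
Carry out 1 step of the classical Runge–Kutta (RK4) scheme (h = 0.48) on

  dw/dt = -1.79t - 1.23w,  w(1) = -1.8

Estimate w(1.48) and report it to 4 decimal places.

RK4: k1 = f(t_n, w_n); k2 = f(t_n + h/2, w_n + (h/2)·k1); k3 = f(t_n + h/2, w_n + (h/2)·k2); k4 = f(t_n + h, w_n + h·k3); w_{n+1} = w_n + (h/6)·(k1 + 2k2 + 2k3 + k4).
t=1.000000, w=-1.800000:
  k1 = f(1.000000, -1.800000) = 0.424000
  k2 = f(1.240000, -1.698240) = -0.130765
  k3 = f(1.240000, -1.831384) = 0.033002
  k4 = f(1.480000, -1.784159) = -0.454684
  w ← -1.800000 + (0.48/6)·(k1 + 2k2 + 2k3 + k4) = -1.818097
w(1.48) ≈ -1.8181

-1.8181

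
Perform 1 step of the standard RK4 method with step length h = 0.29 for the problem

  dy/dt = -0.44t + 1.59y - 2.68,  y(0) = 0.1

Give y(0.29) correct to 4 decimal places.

RK4: k1 = f(t_n, y_n); k2 = f(t_n + h/2, y_n + (h/2)·k1); k3 = f(t_n + h/2, y_n + (h/2)·k2); k4 = f(t_n + h, y_n + h·k3); y_{n+1} = y_n + (h/6)·(k1 + 2k2 + 2k3 + k4).
t=0.000000, y=0.100000:
  k1 = f(0.000000, 0.100000) = -2.521000
  k2 = f(0.145000, -0.265545) = -3.166017
  k3 = f(0.145000, -0.359072) = -3.314725
  k4 = f(0.290000, -0.861270) = -4.177020
  y ← 0.100000 + (0.29/6)·(k1 + 2k2 + 2k3 + k4) = -0.850209
y(0.29) ≈ -0.8502

-0.8502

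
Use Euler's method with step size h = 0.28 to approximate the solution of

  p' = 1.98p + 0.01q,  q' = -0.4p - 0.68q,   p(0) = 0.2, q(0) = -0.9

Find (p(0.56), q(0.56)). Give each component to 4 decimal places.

0.4772, -0.6426

Euler on (p,q): p_{n+1} = p_n + h·p', q_{n+1} = q_n + h·q'.
0.000000: (0.200000, -0.900000); f=(0.387000, 0.532000) → (0.308360, -0.751040)
0.280000: (0.308360, -0.751040); f=(0.603042, 0.387363) → (0.477212, -0.642578)
(p(0.56), q(0.56)) ≈ (0.4772, -0.6426)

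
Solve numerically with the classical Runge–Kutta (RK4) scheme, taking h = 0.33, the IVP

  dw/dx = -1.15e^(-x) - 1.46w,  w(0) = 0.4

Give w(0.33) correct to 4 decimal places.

-0.0057

RK4: k1 = f(x_n, w_n); k2 = f(x_n + h/2, w_n + (h/2)·k1); k3 = f(x_n + h/2, w_n + (h/2)·k2); k4 = f(x_n + h, w_n + h·k3); w_{n+1} = w_n + (h/6)·(k1 + 2k2 + 2k3 + k4).
x=0.000000, w=0.400000:
  k1 = f(0.000000, 0.400000) = -1.734000
  k2 = f(0.165000, 0.113890) = -1.141357
  k3 = f(0.165000, 0.211676) = -1.284125
  k4 = f(0.330000, -0.023761) = -0.792071
  w ← 0.400000 + (0.33/6)·(k1 + 2k2 + 2k3 + k4) = -0.005737
w(0.33) ≈ -0.0057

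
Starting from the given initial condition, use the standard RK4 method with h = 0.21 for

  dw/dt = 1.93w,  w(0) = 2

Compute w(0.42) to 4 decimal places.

4.4979

RK4: k1 = f(t_n, w_n); k2 = f(t_n + h/2, w_n + (h/2)·k1); k3 = f(t_n + h/2, w_n + (h/2)·k2); k4 = f(t_n + h, w_n + h·k3); w_{n+1} = w_n + (h/6)·(k1 + 2k2 + 2k3 + k4).
t=0.000000, w=2.000000:
  k1 = f(0.000000, 2.000000) = 3.860000
  k2 = f(0.105000, 2.405300) = 4.642229
  k3 = f(0.105000, 2.487434) = 4.800748
  k4 = f(0.210000, 3.008157) = 5.805743
  w ← 2.000000 + (0.21/6)·(k1 + 2k2 + 2k3 + k4) = 2.999309
t=0.210000, w=2.999309:
  k1 = f(0.210000, 2.999309) = 5.788667
  k2 = f(0.315000, 3.607119) = 6.961740
  k3 = f(0.315000, 3.730292) = 7.199464
  k4 = f(0.420000, 4.511197) = 8.706610
  w ← 2.999309 + (0.21/6)·(k1 + 2k2 + 2k3 + k4) = 4.497928
w(0.42) ≈ 4.4979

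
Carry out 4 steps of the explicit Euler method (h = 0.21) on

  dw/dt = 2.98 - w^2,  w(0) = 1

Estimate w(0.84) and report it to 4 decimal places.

Euler: w_{n+1} = w_n + h·f(t_n, w_n).
t=0.000000, w=1.000000: f=1.980000 → w ← 1.000000 + 0.21·1.980000 = 1.415800
t=0.210000, w=1.415800: f=0.975510 → w ← 1.415800 + 0.21·0.975510 = 1.620657
t=0.420000, w=1.620657: f=0.353470 → w ← 1.620657 + 0.21·0.353470 = 1.694886
t=0.630000, w=1.694886: f=0.107362 → w ← 1.694886 + 0.21·0.107362 = 1.717432
w(0.84) ≈ 1.7174

1.7174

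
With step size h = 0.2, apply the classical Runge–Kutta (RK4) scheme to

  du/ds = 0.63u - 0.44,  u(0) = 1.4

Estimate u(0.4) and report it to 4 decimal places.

1.6011

RK4: k1 = f(s_n, u_n); k2 = f(s_n + h/2, u_n + (h/2)·k1); k3 = f(s_n + h/2, u_n + (h/2)·k2); k4 = f(s_n + h, u_n + h·k3); u_{n+1} = u_n + (h/6)·(k1 + 2k2 + 2k3 + k4).
s=0.000000, u=1.400000:
  k1 = f(0.000000, 1.400000) = 0.442000
  k2 = f(0.100000, 1.444200) = 0.469846
  k3 = f(0.100000, 1.446985) = 0.471600
  k4 = f(0.200000, 1.494320) = 0.501422
  u ← 1.400000 + (0.2/6)·(k1 + 2k2 + 2k3 + k4) = 1.494210
s=0.200000, u=1.494210:
  k1 = f(0.200000, 1.494210) = 0.501353
  k2 = f(0.300000, 1.544346) = 0.532938
  k3 = f(0.300000, 1.547504) = 0.534928
  k4 = f(0.400000, 1.601196) = 0.568753
  u ← 1.494210 + (0.2/6)·(k1 + 2k2 + 2k3 + k4) = 1.601072
u(0.4) ≈ 1.6011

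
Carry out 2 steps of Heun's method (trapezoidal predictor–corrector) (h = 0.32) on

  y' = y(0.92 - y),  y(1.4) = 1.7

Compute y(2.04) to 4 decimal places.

1.2515

Heun: k1 = f(s_n, y_n); k2 = f(s_n + h, y_n + h·k1); y_{n+1} = y_n + (h/2)·(k1 + k2).
s=1.400000, y=1.700000:
  k1 = f(1.400000, 1.700000) = -1.326000
  k2 = f(1.720000, 1.275680) = -0.453734
  y ← 1.700000 + (0.32/2)·(-1.326000 + (-0.453734)) = 1.415243
s=1.720000, y=1.415243:
  k1 = f(1.720000, 1.415243) = -0.700888
  k2 = f(2.040000, 1.190958) = -0.322700
  y ← 1.415243 + (0.32/2)·(-0.700888 + (-0.322700)) = 1.251468
y(2.04) ≈ 1.2515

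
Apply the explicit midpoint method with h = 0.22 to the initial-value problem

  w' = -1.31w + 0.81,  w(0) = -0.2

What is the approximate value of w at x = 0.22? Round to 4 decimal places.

Midpoint: k1 = f(x_n, w_n); k2 = f(x_n + h/2, w_n + (h/2)·k1); w_{n+1} = w_n + h·k2.
x=0.000000, w=-0.200000:
  k1 = f(0.000000, -0.200000) = 1.072000
  k2 = f(0.110000, -0.082080) = 0.917525
  w ← -0.200000 + 0.22·0.917525 = 0.001855
w(0.22) ≈ 0.0019

0.0019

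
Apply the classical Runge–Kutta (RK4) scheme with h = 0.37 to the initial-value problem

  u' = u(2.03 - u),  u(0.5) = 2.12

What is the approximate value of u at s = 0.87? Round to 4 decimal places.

2.0717

RK4: k1 = f(s_n, u_n); k2 = f(s_n + h/2, u_n + (h/2)·k1); k3 = f(s_n + h/2, u_n + (h/2)·k2); k4 = f(s_n + h, u_n + h·k3); u_{n+1} = u_n + (h/6)·(k1 + 2k2 + 2k3 + k4).
s=0.500000, u=2.120000:
  k1 = f(0.500000, 2.120000) = -0.190800
  k2 = f(0.685000, 2.084702) = -0.114037
  k3 = f(0.685000, 2.098903) = -0.144621
  k4 = f(0.870000, 2.066490) = -0.075407
  u ← 2.120000 + (0.37/6)·(k1 + 2k2 + 2k3 + k4) = 2.071683
u(0.87) ≈ 2.0717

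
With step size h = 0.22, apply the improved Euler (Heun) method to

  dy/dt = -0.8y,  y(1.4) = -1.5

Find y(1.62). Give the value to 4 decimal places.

-1.2592

Heun: k1 = f(t_n, y_n); k2 = f(t_n + h, y_n + h·k1); y_{n+1} = y_n + (h/2)·(k1 + k2).
t=1.400000, y=-1.500000:
  k1 = f(1.400000, -1.500000) = 1.200000
  k2 = f(1.620000, -1.236000) = 0.988800
  y ← -1.500000 + (0.22/2)·(1.200000 + 0.988800) = -1.259232
y(1.62) ≈ -1.2592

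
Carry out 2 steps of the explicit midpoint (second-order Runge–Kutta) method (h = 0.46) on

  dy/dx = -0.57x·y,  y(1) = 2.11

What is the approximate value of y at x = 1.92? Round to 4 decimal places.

0.9746

Midpoint: k1 = f(x_n, y_n); k2 = f(x_n + h/2, y_n + (h/2)·k1); y_{n+1} = y_n + h·k2.
x=1.000000, y=2.110000:
  k1 = f(1.000000, 2.110000) = -1.202700
  k2 = f(1.230000, 1.833379) = -1.285382
  y ← 2.110000 + 0.46·(-1.285382) = 1.518724
x=1.460000, y=1.518724:
  k1 = f(1.460000, 1.518724) = -1.263882
  k2 = f(1.690000, 1.228031) = -1.182963
  y ← 1.518724 + 0.46·(-1.182963) = 0.974561
y(1.92) ≈ 0.9746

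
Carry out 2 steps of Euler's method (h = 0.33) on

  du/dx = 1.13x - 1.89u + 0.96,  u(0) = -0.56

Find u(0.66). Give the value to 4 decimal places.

Euler: u_{n+1} = u_n + h·f(x_n, u_n).
x=0.000000, u=-0.560000: f=2.018400 → u ← -0.560000 + 0.33·2.018400 = 0.106072
x=0.330000, u=0.106072: f=1.132424 → u ← 0.106072 + 0.33·1.132424 = 0.479772
u(0.66) ≈ 0.4798

0.4798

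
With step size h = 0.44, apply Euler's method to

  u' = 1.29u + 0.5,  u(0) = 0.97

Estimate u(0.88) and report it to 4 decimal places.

Euler: u_{n+1} = u_n + h·f(t_n, u_n).
t=0.000000, u=0.970000: f=1.751300 → u ← 0.970000 + 0.44·1.751300 = 1.740572
t=0.440000, u=1.740572: f=2.745338 → u ← 1.740572 + 0.44·2.745338 = 2.948521
u(0.88) ≈ 2.9485

2.9485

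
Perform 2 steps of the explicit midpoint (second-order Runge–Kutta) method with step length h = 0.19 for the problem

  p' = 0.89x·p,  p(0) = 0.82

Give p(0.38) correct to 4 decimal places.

Midpoint: k1 = f(x_n, p_n); k2 = f(x_n + h/2, p_n + (h/2)·k1); p_{n+1} = p_n + h·k2.
x=0.000000, p=0.820000:
  k1 = f(0.000000, 0.820000) = 0.000000
  k2 = f(0.095000, 0.820000) = 0.069331
  p ← 0.820000 + 0.19·0.069331 = 0.833173
x=0.190000, p=0.833173:
  k1 = f(0.190000, 0.833173) = 0.140890
  k2 = f(0.285000, 0.846557) = 0.214729
  p ← 0.833173 + 0.19·0.214729 = 0.873971
p(0.38) ≈ 0.8740

0.8740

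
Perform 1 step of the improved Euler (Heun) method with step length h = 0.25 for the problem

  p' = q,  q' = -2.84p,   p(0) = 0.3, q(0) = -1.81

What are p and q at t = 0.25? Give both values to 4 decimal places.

-0.1791, -1.8624

Heun on (p,q): k1 = f(t_n, state_n); k2 = f(t_n + h, state_n + h·k1); state_{n+1} = state_n + (h/2)·(k1 + k2).
0.000000: (0.300000, -1.810000)
  k1 = (-1.810000, -0.852000)
  predictor → (-0.152500, -2.023000)
  k2 = (-2.023000, 0.433100)
  → (-0.179125, -1.862363)
(p(0.25), q(0.25)) ≈ (-0.1791, -1.8624)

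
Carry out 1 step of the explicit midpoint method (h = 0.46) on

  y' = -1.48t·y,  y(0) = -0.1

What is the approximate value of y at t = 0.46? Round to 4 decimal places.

Midpoint: k1 = f(t_n, y_n); k2 = f(t_n + h/2, y_n + (h/2)·k1); y_{n+1} = y_n + h·k2.
t=0.000000, y=-0.100000:
  k1 = f(0.000000, -0.100000) = 0.000000
  k2 = f(0.230000, -0.100000) = 0.034040
  y ← -0.100000 + 0.46·0.034040 = -0.084342
y(0.46) ≈ -0.0843

-0.0843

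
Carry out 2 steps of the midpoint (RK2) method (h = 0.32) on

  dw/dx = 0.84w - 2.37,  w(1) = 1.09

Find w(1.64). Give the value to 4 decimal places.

-0.1269

Midpoint: k1 = f(x_n, w_n); k2 = f(x_n + h/2, w_n + (h/2)·k1); w_{n+1} = w_n + h·k2.
x=1.000000, w=1.090000:
  k1 = f(1.000000, 1.090000) = -1.454400
  k2 = f(1.160000, 0.857296) = -1.649871
  w ← 1.090000 + 0.32·(-1.649871) = 0.562041
x=1.320000, w=0.562041:
  k1 = f(1.320000, 0.562041) = -1.897885
  k2 = f(1.480000, 0.258379) = -2.152961
  w ← 0.562041 + 0.32·(-2.152961) = -0.126906
w(1.64) ≈ -0.1269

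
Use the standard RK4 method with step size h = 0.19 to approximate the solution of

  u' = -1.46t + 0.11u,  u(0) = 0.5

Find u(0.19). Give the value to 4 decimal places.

0.4840

RK4: k1 = f(t_n, u_n); k2 = f(t_n + h/2, u_n + (h/2)·k1); k3 = f(t_n + h/2, u_n + (h/2)·k2); k4 = f(t_n + h, u_n + h·k3); u_{n+1} = u_n + (h/6)·(k1 + 2k2 + 2k3 + k4).
t=0.000000, u=0.500000:
  k1 = f(0.000000, 0.500000) = 0.055000
  k2 = f(0.095000, 0.505225) = -0.083125
  k3 = f(0.095000, 0.492103) = -0.084569
  k4 = f(0.190000, 0.483932) = -0.224167
  u ← 0.500000 + (0.19/6)·(k1 + 2k2 + 2k3 + k4) = 0.484022
u(0.19) ≈ 0.4840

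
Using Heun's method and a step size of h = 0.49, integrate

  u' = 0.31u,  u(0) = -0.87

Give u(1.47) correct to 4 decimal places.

Heun: k1 = f(x_n, u_n); k2 = f(x_n + h, u_n + h·k1); u_{n+1} = u_n + (h/2)·(k1 + k2).
x=0.000000, u=-0.870000:
  k1 = f(0.000000, -0.870000) = -0.269700
  k2 = f(0.490000, -1.002153) = -0.310667
  u ← -0.870000 + (0.49/2)·(-0.269700 + (-0.310667)) = -1.012190
x=0.490000, u=-1.012190:
  k1 = f(0.490000, -1.012190) = -0.313779
  k2 = f(0.980000, -1.165942) = -0.361442
  u ← -1.012190 + (0.49/2)·(-0.313779 + (-0.361442)) = -1.177619
x=0.980000, u=-1.177619:
  k1 = f(0.980000, -1.177619) = -0.365062
  k2 = f(1.470000, -1.356499) = -0.420515
  u ← -1.177619 + (0.49/2)·(-0.365062 + (-0.420515)) = -1.370085
u(1.47) ≈ -1.3701

-1.3701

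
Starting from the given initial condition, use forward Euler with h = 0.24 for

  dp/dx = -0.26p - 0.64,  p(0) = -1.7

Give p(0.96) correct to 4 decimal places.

Euler: p_{n+1} = p_n + h·f(x_n, p_n).
x=0.000000, p=-1.700000: f=-0.198000 → p ← -1.700000 + 0.24·(-0.198000) = -1.747520
x=0.240000, p=-1.747520: f=-0.185645 → p ← -1.747520 + 0.24·(-0.185645) = -1.792075
x=0.480000, p=-1.792075: f=-0.174061 → p ← -1.792075 + 0.24·(-0.174061) = -1.833849
x=0.720000, p=-1.833849: f=-0.163199 → p ← -1.833849 + 0.24·(-0.163199) = -1.873017
p(0.96) ≈ -1.8730

-1.8730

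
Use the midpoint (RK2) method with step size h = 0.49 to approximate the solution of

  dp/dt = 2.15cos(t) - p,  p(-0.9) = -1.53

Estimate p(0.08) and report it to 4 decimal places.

0.6204

Midpoint: k1 = f(t_n, p_n); k2 = f(t_n + h/2, p_n + (h/2)·k1); p_{n+1} = p_n + h·k2.
t=-0.900000, p=-1.530000:
  k1 = f(-0.900000, -1.530000) = 2.866461
  k2 = f(-0.655000, -0.827717) = 2.532770
  p ← -1.530000 + 0.49·2.532770 = -0.288943
t=-0.410000, p=-0.288943:
  k1 = f(-0.410000, -0.288943) = 2.260752
  k2 = f(-0.165000, 0.264942) = 1.855858
  p ← -0.288943 + 0.49·1.855858 = 0.620428
p(0.08) ≈ 0.6204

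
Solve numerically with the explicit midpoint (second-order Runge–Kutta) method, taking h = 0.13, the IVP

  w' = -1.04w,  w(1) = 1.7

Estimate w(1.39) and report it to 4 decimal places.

1.1347

Midpoint: k1 = f(t_n, w_n); k2 = f(t_n + h/2, w_n + (h/2)·k1); w_{n+1} = w_n + h·k2.
t=1.000000, w=1.700000:
  k1 = f(1.000000, 1.700000) = -1.768000
  k2 = f(1.065000, 1.585080) = -1.648483
  w ← 1.700000 + 0.13·(-1.648483) = 1.485697
t=1.130000, w=1.485697:
  k1 = f(1.130000, 1.485697) = -1.545125
  k2 = f(1.195000, 1.385264) = -1.440675
  w ← 1.485697 + 0.13·(-1.440675) = 1.298409
t=1.260000, w=1.298409:
  k1 = f(1.260000, 1.298409) = -1.350346
  k2 = f(1.325000, 1.210637) = -1.259062
  w ← 1.298409 + 0.13·(-1.259062) = 1.134731
w(1.39) ≈ 1.1347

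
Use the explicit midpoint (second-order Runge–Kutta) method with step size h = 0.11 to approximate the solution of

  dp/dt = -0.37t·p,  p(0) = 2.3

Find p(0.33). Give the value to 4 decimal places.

2.2541

Midpoint: k1 = f(t_n, p_n); k2 = f(t_n + h/2, p_n + (h/2)·k1); p_{n+1} = p_n + h·k2.
t=0.000000, p=2.300000:
  k1 = f(0.000000, 2.300000) = 0.000000
  k2 = f(0.055000, 2.300000) = -0.046805
  p ← 2.300000 + 0.11·(-0.046805) = 2.294851
t=0.110000, p=2.294851:
  k1 = f(0.110000, 2.294851) = -0.093400
  k2 = f(0.165000, 2.289714) = -0.139787
  p ← 2.294851 + 0.11·(-0.139787) = 2.279475
t=0.220000, p=2.279475:
  k1 = f(0.220000, 2.279475) = -0.185549
  k2 = f(0.275000, 2.269270) = -0.230898
  p ← 2.279475 + 0.11·(-0.230898) = 2.254076
p(0.33) ≈ 2.2541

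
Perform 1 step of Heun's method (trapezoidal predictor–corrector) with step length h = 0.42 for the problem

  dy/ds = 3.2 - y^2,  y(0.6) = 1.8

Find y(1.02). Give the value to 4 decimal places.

1.7958

Heun: k1 = f(s_n, y_n); k2 = f(s_n + h, y_n + h·k1); y_{n+1} = y_n + (h/2)·(k1 + k2).
s=0.600000, y=1.800000:
  k1 = f(0.600000, 1.800000) = -0.040000
  k2 = f(1.020000, 1.783200) = 0.020198
  y ← 1.800000 + (0.42/2)·(-0.040000 + 0.020198) = 1.795842
y(1.02) ≈ 1.7958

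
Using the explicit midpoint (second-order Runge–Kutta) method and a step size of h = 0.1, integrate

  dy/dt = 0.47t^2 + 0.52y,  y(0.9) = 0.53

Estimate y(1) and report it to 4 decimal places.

0.6017

Midpoint: k1 = f(t_n, y_n); k2 = f(t_n + h/2, y_n + (h/2)·k1); y_{n+1} = y_n + h·k2.
t=0.900000, y=0.530000:
  k1 = f(0.900000, 0.530000) = 0.656300
  k2 = f(0.950000, 0.562815) = 0.716839
  y ← 0.530000 + 0.1·0.716839 = 0.601684
y(1) ≈ 0.6017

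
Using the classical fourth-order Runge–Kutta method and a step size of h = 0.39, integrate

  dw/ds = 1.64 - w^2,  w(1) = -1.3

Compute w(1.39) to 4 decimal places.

-1.3337

RK4: k1 = f(s_n, w_n); k2 = f(s_n + h/2, w_n + (h/2)·k1); k3 = f(s_n + h/2, w_n + (h/2)·k2); k4 = f(s_n + h, w_n + h·k3); w_{n+1} = w_n + (h/6)·(k1 + 2k2 + 2k3 + k4).
s=1.000000, w=-1.300000:
  k1 = f(1.000000, -1.300000) = -0.050000
  k2 = f(1.195000, -1.309750) = -0.075445
  k3 = f(1.195000, -1.314712) = -0.088467
  k4 = f(1.390000, -1.334502) = -0.140896
  w ← -1.300000 + (0.39/6)·(k1 + 2k2 + 2k3 + k4) = -1.333717
w(1.39) ≈ -1.3337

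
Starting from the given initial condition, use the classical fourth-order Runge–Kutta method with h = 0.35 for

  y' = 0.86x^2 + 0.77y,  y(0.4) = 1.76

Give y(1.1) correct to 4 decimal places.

RK4: k1 = f(x_n, y_n); k2 = f(x_n + h/2, y_n + (h/2)·k1); k3 = f(x_n + h/2, y_n + (h/2)·k2); k4 = f(x_n + h, y_n + h·k3); y_{n+1} = y_n + (h/6)·(k1 + 2k2 + 2k3 + k4).
x=0.400000, y=1.760000:
  k1 = f(0.400000, 1.760000) = 1.492800
  k2 = f(0.575000, 2.021240) = 1.840692
  k3 = f(0.575000, 2.082121) = 1.887571
  k4 = f(0.750000, 2.420650) = 2.347650
  y ← 1.760000 + (0.35/6)·(k1 + 2k2 + 2k3 + k4) = 2.418990
x=0.750000, y=2.418990:
  k1 = f(0.750000, 2.418990) = 2.346373
  k2 = f(0.925000, 2.829605) = 2.914634
  k3 = f(0.925000, 2.929051) = 2.991207
  k4 = f(1.100000, 3.465913) = 3.709353
  y ← 2.418990 + (0.35/6)·(k1 + 2k2 + 2k3 + k4) = 3.461256
y(1.1) ≈ 3.4613

3.4613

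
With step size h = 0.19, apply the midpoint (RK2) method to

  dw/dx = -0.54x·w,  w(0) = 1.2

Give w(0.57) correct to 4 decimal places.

Midpoint: k1 = f(x_n, w_n); k2 = f(x_n + h/2, w_n + (h/2)·k1); w_{n+1} = w_n + h·k2.
x=0.000000, w=1.200000:
  k1 = f(0.000000, 1.200000) = 0.000000
  k2 = f(0.095000, 1.200000) = -0.061560
  w ← 1.200000 + 0.19·(-0.061560) = 1.188304
x=0.190000, w=1.188304:
  k1 = f(0.190000, 1.188304) = -0.121920
  k2 = f(0.285000, 1.176721) = -0.181097
  w ← 1.188304 + 0.19·(-0.181097) = 1.153895
x=0.380000, w=1.153895:
  k1 = f(0.380000, 1.153895) = -0.236779
  k2 = f(0.475000, 1.131401) = -0.290204
  w ← 1.153895 + 0.19·(-0.290204) = 1.098756
w(0.57) ≈ 1.0988

1.0988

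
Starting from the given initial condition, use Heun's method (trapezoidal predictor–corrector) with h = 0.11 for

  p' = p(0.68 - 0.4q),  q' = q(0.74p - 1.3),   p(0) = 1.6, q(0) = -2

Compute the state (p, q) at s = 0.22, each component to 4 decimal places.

2.2123, -2.0409

Heun on (p,q): k1 = f(s_n, state_n); k2 = f(s_n + h, state_n + h·k1); state_{n+1} = state_n + (h/2)·(k1 + k2).
0.000000: (1.600000, -2.000000)
  k1 = (2.368000, 0.232000)
  predictor → (1.860480, -1.974480)
  k2 = (2.734519, -0.151552)
  → (1.880639, -1.995575)
0.110000: (1.880639, -1.995575)
  k1 = (2.780017, -0.182939)
  predictor → (2.186440, -2.015699)
  k2 = (3.249661, -0.640923)
  → (2.212271, -2.040888)
(p(0.22), q(0.22)) ≈ (2.2123, -2.0409)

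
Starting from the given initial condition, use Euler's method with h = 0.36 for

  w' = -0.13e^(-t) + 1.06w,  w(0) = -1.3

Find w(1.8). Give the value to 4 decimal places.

-6.8773

Euler: w_{n+1} = w_n + h·f(t_n, w_n).
t=0.000000, w=-1.300000: f=-1.508000 → w ← -1.300000 + 0.36·(-1.508000) = -1.842880
t=0.360000, w=-1.842880: f=-2.044151 → w ← -1.842880 + 0.36·(-2.044151) = -2.578774
t=0.720000, w=-2.578774: f=-2.796779 → w ← -2.578774 + 0.36·(-2.796779) = -3.585615
t=1.080000, w=-3.585615: f=-3.844899 → w ← -3.585615 + 0.36·(-3.844899) = -4.969778
t=1.440000, w=-4.969778: f=-5.298765 → w ← -4.969778 + 0.36·(-5.298765) = -6.877334
w(1.8) ≈ -6.8773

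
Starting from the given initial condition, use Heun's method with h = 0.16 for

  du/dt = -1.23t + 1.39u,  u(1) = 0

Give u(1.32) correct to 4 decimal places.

-0.5618

Heun: k1 = f(t_n, u_n); k2 = f(t_n + h, u_n + h·k1); u_{n+1} = u_n + (h/2)·(k1 + k2).
t=1.000000, u=0.000000:
  k1 = f(1.000000, 0.000000) = -1.230000
  k2 = f(1.160000, -0.196800) = -1.700352
  u ← 0.000000 + (0.16/2)·(-1.230000 + (-1.700352)) = -0.234428
t=1.160000, u=-0.234428:
  k1 = f(1.160000, -0.234428) = -1.752655
  k2 = f(1.320000, -0.514853) = -2.339246
  u ← -0.234428 + (0.16/2)·(-1.752655 + (-2.339246)) = -0.561780
u(1.32) ≈ -0.5618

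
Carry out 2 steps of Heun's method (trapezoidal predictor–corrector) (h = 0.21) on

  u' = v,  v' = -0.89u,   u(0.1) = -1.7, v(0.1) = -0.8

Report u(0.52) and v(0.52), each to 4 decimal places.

-1.8966, -0.1145

Heun on (u,v): k1 = f(t_n, state_n); k2 = f(t_n + h, state_n + h·k1); state_{n+1} = state_n + (h/2)·(k1 + k2).
0.100000: (-1.700000, -0.800000)
  k1 = (-0.800000, 1.513000)
  predictor → (-1.868000, -0.482270)
  k2 = (-0.482270, 1.662520)
  → (-1.834638, -0.466570)
0.310000: (-1.834638, -0.466570)
  k1 = (-0.466570, 1.632828)
  predictor → (-1.932618, -0.123676)
  k2 = (-0.123676, 1.720030)
  → (-1.896614, -0.114520)
(u(0.52), v(0.52)) ≈ (-1.8966, -0.1145)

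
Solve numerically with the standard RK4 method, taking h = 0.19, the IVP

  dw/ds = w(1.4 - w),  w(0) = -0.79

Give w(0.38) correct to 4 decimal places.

-2.2249

RK4: k1 = f(s_n, w_n); k2 = f(s_n + h/2, w_n + (h/2)·k1); k3 = f(s_n + h/2, w_n + (h/2)·k2); k4 = f(s_n + h, w_n + h·k3); w_{n+1} = w_n + (h/6)·(k1 + 2k2 + 2k3 + k4).
s=0.000000, w=-0.790000:
  k1 = f(0.000000, -0.790000) = -1.730100
  k2 = f(0.095000, -0.954360) = -2.246905
  k3 = f(0.095000, -1.003456) = -2.411762
  k4 = f(0.190000, -1.248235) = -3.305619
  w ← -0.790000 + (0.19/6)·(k1 + 2k2 + 2k3 + k4) = -1.244513
s=0.190000, w=-1.244513:
  k1 = f(0.190000, -1.244513) = -3.291132
  k2 = f(0.285000, -1.557171) = -4.604821
  k3 = f(0.285000, -1.681971) = -5.183788
  k4 = f(0.380000, -2.229433) = -8.091578
  w ← -1.244513 + (0.19/6)·(k1 + 2k2 + 2k3 + k4) = -2.224911
w(0.38) ≈ -2.2249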